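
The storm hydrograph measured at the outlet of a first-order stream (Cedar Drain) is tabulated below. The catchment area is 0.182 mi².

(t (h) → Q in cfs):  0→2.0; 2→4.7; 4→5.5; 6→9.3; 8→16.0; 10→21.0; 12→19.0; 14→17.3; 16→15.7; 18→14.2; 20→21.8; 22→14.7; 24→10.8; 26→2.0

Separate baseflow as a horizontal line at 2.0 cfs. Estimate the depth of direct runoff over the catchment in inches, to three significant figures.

d ≈ 2.49 in

Direct runoff: 0.0, 2.7, 3.5, 7.3, 14.0, 19.0, 17.0, 15.3, 13.7, 12.2, 19.8, 12.7, 8.8, 0.0 cfs; ΣQ_DR = 146.0 cfs.
V = ΣQ_DR · Δt = 146.0 × 7200 s = 1.051 × 10^6 ft³.
Over A = 0.182 mi², depth = V / A = 2.49 in.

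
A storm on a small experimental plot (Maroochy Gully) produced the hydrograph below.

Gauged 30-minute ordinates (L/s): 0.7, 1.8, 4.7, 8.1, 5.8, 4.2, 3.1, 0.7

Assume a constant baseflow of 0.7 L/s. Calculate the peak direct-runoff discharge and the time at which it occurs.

Q_p = 7.4 L/s at t = 1.5 h

Subtracting baseflow gives direct-runoff ordinates: 0.0, 1.1, 4.0, 7.4, 5.1, 3.5, 2.4, 0.0 L/s.
The maximum is 7.4 L/s, occurring at the reading for t = 1.5 h.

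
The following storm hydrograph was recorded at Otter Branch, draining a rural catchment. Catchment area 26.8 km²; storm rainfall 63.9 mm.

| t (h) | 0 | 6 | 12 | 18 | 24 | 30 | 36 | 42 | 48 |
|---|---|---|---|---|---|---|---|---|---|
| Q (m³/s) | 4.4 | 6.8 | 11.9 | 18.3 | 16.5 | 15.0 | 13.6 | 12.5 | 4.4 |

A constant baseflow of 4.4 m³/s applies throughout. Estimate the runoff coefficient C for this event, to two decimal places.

ΣQ_DR = 63.80 m³/s; V = ΣQ_DR·Δt = 1.378 × 10^6 m³.
Runoff depth d = V / A = 51.42 mm.
C = d / P = 51.42 / 63.9 = 0.80.

C ≈ 0.80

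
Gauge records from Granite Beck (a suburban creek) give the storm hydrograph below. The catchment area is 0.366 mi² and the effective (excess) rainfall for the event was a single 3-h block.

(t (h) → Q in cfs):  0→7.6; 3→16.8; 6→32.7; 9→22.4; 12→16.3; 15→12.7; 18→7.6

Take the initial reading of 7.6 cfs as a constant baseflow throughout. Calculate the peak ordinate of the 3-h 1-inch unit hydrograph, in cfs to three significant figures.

Direct runoff: 0.0, 9.2, 25.1, 14.8, 8.7, 5.1, 0.0 cfs; ΣQ_DR = 62.90 cfs, peak = 25.1 cfs.
Runoff depth d = ΣQ_DR·Δt / A = 62.90 × 10800 / (0.366 mi²) = 0.7989 in.
The 1-inch UH is the DRH scaled by (1 in)/d, so U_p = 25.1 × 1/0.7989 = 31.4 cfs.

U_p ≈ 31.4 cfs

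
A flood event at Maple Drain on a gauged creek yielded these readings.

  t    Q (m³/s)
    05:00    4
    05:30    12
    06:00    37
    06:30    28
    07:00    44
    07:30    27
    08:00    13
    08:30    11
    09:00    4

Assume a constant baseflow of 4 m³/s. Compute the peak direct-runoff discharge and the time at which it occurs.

Q_p = 40.0 m³/s at t = 07:00

Subtracting baseflow gives direct-runoff ordinates: 0.0, 8.0, 33.0, 24.0, 40.0, 23.0, 9.0, 7.0, 0.0 m³/s.
The maximum is 40.0 m³/s, occurring at the reading for t = 07:00.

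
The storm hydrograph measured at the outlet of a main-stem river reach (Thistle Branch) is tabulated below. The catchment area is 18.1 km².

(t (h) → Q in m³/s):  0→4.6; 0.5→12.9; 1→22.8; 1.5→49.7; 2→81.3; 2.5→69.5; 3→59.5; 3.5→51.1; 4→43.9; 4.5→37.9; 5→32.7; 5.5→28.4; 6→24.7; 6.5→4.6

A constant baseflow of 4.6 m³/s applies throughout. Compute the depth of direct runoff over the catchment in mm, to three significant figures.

d ≈ 45.7 mm

Direct runoff: 0.0, 8.3, 18.2, 45.1, 76.7, 64.9, 54.9, 46.5, 39.3, 33.3, 28.1, 23.8, 20.1, 0.0 m³/s; ΣQ_DR = 459.2 m³/s.
V = ΣQ_DR · Δt = 459.2 × 1800 s = 8.266 × 10^5 m³.
Over A = 18.1 km², depth = V / A = 45.7 mm.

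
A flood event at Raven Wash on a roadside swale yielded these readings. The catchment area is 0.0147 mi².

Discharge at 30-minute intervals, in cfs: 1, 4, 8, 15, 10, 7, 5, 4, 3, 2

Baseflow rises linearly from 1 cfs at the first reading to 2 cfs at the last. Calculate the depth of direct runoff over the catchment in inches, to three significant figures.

d ≈ 2.32 in

Direct runoff: 0.00, 2.89, 6.78, 13.67, 8.56, 5.44, 3.33, 2.22, 1.11, 0.00 cfs; ΣQ_DR = 44.00 cfs.
V = ΣQ_DR · Δt = 44.00 × 1800 s = 79200 ft³.
Over A = 0.0147 mi², depth = V / A = 2.32 in.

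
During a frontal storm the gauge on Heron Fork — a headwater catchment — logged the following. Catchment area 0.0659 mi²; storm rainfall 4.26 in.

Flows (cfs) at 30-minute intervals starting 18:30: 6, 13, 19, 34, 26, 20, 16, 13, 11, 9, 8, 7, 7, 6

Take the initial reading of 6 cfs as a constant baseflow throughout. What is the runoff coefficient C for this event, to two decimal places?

C ≈ 0.31

ΣQ_DR = 111.0 cfs; V = ΣQ_DR·Δt = 1.998 × 10^5 ft³.
Runoff depth d = V / A = 1.305 in.
C = d / P = 1.305 / 4.26 = 0.31.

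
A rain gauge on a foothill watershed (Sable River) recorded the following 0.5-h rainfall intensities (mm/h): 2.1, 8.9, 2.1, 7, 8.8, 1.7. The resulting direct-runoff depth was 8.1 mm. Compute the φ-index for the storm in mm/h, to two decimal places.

Only the 3 blocks with intensity above φ contribute runoff: 8.9, 7, 8.8 mm/h.
Σ(I−φ)·Δt = d  ⇒  (8.9+7+8.8 − 3φ)·0.5 = 8.1
φ = (24.70 − 8.1/0.5) / 3 = 2.83 mm/h.

φ ≈ 2.83 mm/h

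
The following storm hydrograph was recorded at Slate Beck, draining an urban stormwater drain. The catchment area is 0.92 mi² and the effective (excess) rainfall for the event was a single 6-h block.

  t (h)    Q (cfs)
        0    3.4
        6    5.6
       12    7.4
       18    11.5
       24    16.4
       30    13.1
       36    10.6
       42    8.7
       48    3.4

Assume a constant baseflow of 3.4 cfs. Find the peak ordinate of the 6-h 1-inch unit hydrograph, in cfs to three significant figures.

U_p ≈ 26.0 cfs

Direct runoff: 0.0, 2.2, 4.0, 8.1, 13.0, 9.7, 7.2, 5.3, 0.0 cfs; ΣQ_DR = 49.50 cfs, peak = 13.0 cfs.
Runoff depth d = ΣQ_DR·Δt / A = 49.50 × 21600 / (0.92 mi²) = 0.5002 in.
The 1-inch UH is the DRH scaled by (1 in)/d, so U_p = 13.0 × 1/0.5002 = 26.0 cfs.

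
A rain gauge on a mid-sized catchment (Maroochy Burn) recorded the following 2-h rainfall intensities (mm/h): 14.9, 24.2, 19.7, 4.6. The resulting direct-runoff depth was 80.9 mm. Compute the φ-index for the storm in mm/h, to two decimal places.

φ ≈ 6.12 mm/h

Only the 3 blocks with intensity above φ contribute runoff: 14.9, 24.2, 19.7 mm/h.
Σ(I−φ)·Δt = d  ⇒  (14.9+24.2+19.7 − 3φ)·2 = 80.9
φ = (58.80 − 80.9/2) / 3 = 6.12 mm/h.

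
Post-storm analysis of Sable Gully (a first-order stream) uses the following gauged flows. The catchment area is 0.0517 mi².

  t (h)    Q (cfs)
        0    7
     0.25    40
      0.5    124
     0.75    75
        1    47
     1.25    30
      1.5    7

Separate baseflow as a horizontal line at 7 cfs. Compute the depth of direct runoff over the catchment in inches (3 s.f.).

Direct runoff: 0.0, 33.0, 117.0, 68.0, 40.0, 23.0, 0.0 cfs; ΣQ_DR = 281.0 cfs.
V = ΣQ_DR · Δt = 281.0 × 900 s = 2.529 × 10^5 ft³.
Over A = 0.0517 mi², depth = V / A = 2.11 in.

d ≈ 2.11 in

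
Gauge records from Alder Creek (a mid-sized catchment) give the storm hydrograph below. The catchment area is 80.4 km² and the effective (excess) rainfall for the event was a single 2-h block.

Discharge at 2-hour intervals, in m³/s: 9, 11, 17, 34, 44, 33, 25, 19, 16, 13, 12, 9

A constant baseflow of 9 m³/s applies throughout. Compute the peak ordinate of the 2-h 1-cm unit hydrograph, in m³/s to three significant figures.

U_p ≈ 29.2 m³/s

Direct runoff: 0.0, 2.0, 8.0, 25.0, 35.0, 24.0, 16.0, 10.0, 7.0, 4.0, 3.0, 0.0 m³/s; ΣQ_DR = 134.0 m³/s, peak = 35.0 m³/s.
Runoff depth d = ΣQ_DR·Δt / A = 134.0 × 7200 / (80.4 km²) = 12.00 mm.
The 1-cm UH is the DRH scaled by (10 mm)/d, so U_p = 35.0 × 10/12.00 = 29.2 m³/s.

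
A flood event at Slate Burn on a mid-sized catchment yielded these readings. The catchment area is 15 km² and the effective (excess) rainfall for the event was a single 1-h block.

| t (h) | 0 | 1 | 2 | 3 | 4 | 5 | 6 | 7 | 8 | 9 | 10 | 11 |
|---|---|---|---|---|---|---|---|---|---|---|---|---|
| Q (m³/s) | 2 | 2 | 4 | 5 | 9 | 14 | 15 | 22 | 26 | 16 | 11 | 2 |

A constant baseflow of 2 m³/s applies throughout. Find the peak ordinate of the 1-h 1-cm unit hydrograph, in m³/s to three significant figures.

U_p ≈ 9.62 m³/s

Direct runoff: 0.0, 0.0, 2.0, 3.0, 7.0, 12.0, 13.0, 20.0, 24.0, 14.0, 9.0, 0.0 m³/s; ΣQ_DR = 104.0 m³/s, peak = 24.0 m³/s.
Runoff depth d = ΣQ_DR·Δt / A = 104.0 × 3600 / (15 km²) = 24.96 mm.
The 1-cm UH is the DRH scaled by (10 mm)/d, so U_p = 24.0 × 10/24.96 = 9.62 m³/s.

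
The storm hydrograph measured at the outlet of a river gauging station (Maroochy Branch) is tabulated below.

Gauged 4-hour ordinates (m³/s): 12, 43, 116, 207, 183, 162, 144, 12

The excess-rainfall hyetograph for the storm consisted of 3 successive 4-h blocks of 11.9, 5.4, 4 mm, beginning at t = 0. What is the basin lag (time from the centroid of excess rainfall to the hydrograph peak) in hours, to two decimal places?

Centroid of excess rainfall: t_c = Σ P_i·t̄_i / ΣP_i = 4.5164 h (block centres at 2, 6, 10 h).
Hydrograph peak occurs at t = 12 h, so basin lag t_L = 12 − 4.5164 = 7.48 h.

t_L ≈ 7.48 h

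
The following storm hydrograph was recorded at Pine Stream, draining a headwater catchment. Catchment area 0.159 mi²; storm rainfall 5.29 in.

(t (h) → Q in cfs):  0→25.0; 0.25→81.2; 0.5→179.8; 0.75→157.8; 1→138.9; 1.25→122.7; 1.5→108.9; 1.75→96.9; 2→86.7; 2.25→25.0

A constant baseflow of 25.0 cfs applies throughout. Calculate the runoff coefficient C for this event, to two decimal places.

C ≈ 0.36

ΣQ_DR = 772.9 cfs; V = ΣQ_DR·Δt = 6.956 × 10^5 ft³.
Runoff depth d = V / A = 1.883 in.
C = d / P = 1.883 / 5.29 = 0.36.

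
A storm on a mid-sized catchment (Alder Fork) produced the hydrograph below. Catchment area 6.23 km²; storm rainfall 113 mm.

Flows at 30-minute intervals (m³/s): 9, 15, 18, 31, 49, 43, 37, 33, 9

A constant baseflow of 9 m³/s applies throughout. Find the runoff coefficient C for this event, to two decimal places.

C ≈ 0.42

ΣQ_DR = 163.0 m³/s; V = ΣQ_DR·Δt = 2.934 × 10^5 m³.
Runoff depth d = V / A = 47.09 mm.
C = d / P = 47.09 / 113 = 0.42.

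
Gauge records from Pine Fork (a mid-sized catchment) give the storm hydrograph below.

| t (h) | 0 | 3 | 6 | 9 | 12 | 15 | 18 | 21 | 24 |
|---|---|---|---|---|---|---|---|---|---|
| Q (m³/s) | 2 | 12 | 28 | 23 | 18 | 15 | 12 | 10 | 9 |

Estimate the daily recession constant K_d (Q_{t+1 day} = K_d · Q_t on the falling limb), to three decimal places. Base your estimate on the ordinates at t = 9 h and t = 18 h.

Between t = 9 h and t = 18 h the flow falls from 23 to 12 m³/s over 3×3 h = 9 h.
Per-interval ratio K = (12/23)^(1/3) = 0.8050; K_d = K^(24/3) = 0.176.

K_d ≈ 0.176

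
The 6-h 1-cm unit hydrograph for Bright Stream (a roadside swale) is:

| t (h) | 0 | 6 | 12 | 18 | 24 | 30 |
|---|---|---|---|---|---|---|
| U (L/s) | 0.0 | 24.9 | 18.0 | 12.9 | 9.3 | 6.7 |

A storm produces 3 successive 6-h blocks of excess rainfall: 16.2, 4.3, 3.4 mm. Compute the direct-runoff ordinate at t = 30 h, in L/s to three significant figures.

Q ≈ 19.2 L/s

By discrete convolution, Q_j = Σ (P_i / 10 mm) · U_{j−i}.
At t = 30 h (j=5): Q = (16.2/10)·6.7 + (4.3/10)·9.3 + (3.4/10)·12.9 = 19.2 L/s.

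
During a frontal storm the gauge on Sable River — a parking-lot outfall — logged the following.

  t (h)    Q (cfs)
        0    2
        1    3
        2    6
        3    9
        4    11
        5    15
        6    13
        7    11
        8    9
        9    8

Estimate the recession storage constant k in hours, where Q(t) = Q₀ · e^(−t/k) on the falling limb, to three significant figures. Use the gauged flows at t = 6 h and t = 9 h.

On the falling limb, Q drops from 13 to 8 cfs between t = 6 h and t = 9 h (Δt = 3 h).
k = −Δt / ln(Q₂/Q₁) = −3 / ln(8/13) = 6.18 h.

k ≈ 6.18 h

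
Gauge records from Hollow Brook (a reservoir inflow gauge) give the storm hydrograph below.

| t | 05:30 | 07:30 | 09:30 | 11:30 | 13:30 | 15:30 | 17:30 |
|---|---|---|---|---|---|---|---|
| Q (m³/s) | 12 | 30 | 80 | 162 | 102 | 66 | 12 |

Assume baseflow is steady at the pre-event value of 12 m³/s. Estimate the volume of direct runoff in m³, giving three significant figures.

Direct-runoff ordinates (Q − Q_b): 0.0, 18.0, 68.0, 150.0, 90.0, 54.0, 0.0 m³/s.
ΣQ_DR = 380.0 m³/s.
With Δt = 2 h = 7200 s, V = ΣQ_DR · Δt = 380.0 × 7200 = 2.74 × 10^6 m³.

V ≈ 2.74 × 10^6 m³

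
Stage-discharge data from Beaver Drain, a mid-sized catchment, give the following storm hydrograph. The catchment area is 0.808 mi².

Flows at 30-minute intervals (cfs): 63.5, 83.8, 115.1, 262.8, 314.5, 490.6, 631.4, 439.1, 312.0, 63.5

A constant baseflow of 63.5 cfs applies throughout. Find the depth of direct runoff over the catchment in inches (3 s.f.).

d ≈ 2.05 in

Direct runoff: 0.0, 20.3, 51.6, 199.3, 251.0, 427.1, 567.9, 375.6, 248.5, 0.0 cfs; ΣQ_DR = 2141 cfs.
V = ΣQ_DR · Δt = 2141 × 1800 s = 3.854 × 10^6 ft³.
Over A = 0.808 mi², depth = V / A = 2.05 in.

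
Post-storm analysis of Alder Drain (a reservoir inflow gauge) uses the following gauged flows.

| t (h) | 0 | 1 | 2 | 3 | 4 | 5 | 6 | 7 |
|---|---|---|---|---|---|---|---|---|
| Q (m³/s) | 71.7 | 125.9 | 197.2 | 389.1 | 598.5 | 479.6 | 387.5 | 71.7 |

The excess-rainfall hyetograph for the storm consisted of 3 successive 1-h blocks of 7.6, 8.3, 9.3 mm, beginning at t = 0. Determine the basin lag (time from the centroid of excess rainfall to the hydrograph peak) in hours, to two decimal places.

t_L ≈ 2.43 h

Centroid of excess rainfall: t_c = Σ P_i·t̄_i / ΣP_i = 1.5675 h (block centres at 0.5, 1.5, 2.5 h).
Hydrograph peak occurs at t = 4 h, so basin lag t_L = 4 − 1.5675 = 2.43 h.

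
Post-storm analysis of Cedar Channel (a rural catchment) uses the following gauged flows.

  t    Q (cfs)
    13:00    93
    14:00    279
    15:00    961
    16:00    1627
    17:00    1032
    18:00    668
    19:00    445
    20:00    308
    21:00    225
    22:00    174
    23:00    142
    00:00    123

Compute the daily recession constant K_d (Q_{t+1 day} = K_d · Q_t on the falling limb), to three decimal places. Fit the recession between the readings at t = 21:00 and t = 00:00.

Between t = 21:00 and t = 00:00 the flow falls from 225 to 123 cfs over 3×1 h = 3 h.
Per-interval ratio K = (123/225)^(1/3) = 0.8177; K_d = K^(24/1) = 0.008.

K_d ≈ 0.008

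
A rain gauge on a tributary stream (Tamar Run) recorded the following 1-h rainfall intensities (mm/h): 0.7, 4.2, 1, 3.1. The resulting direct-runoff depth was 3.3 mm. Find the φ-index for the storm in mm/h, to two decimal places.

φ ≈ 2.00 mm/h

Only the 2 blocks with intensity above φ contribute runoff: 4.2, 3.1 mm/h.
Σ(I−φ)·Δt = d  ⇒  (4.2+3.1 − 2φ)·1 = 3.3
φ = (7.300 − 3.3/1) / 2 = 2.00 mm/h.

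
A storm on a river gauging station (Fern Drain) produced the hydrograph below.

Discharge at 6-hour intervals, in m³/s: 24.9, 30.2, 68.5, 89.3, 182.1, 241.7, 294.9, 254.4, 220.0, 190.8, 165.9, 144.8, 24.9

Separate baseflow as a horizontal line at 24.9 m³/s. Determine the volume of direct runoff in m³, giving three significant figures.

V ≈ 3.47 × 10^7 m³

Direct-runoff ordinates (Q − Q_b): 0.0, 5.3, 43.6, 64.4, 157.2, 216.8, 270.0, 229.5, 195.1, 165.9, 141.0, 119.9, 0.0 m³/s.
ΣQ_DR = 1609 m³/s.
With Δt = 6 h = 21600 s, V = ΣQ_DR · Δt = 1609 × 21600 = 3.47 × 10^7 m³.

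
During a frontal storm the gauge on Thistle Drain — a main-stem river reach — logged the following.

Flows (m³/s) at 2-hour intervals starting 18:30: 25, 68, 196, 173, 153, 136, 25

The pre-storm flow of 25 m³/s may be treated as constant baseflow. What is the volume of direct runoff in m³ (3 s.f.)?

Direct-runoff ordinates (Q − Q_b): 0.0, 43.0, 171.0, 148.0, 128.0, 111.0, 0.0 m³/s.
ΣQ_DR = 601.0 m³/s.
With Δt = 2 h = 7200 s, V = ΣQ_DR · Δt = 601.0 × 7200 = 4.33 × 10^6 m³.

V ≈ 4.33 × 10^6 m³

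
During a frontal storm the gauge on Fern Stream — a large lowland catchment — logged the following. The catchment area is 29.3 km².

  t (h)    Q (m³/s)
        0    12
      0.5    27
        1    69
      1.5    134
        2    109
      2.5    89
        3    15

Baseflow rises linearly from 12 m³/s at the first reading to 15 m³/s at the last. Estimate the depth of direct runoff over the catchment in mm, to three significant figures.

d ≈ 22.1 mm

Direct runoff: 0.00, 14.50, 56.00, 120.50, 95.00, 74.50, 0.00 m³/s; ΣQ_DR = 360.5 m³/s.
V = ΣQ_DR · Δt = 360.5 × 1800 s = 6.489 × 10^5 m³.
Over A = 29.3 km², depth = V / A = 22.1 mm.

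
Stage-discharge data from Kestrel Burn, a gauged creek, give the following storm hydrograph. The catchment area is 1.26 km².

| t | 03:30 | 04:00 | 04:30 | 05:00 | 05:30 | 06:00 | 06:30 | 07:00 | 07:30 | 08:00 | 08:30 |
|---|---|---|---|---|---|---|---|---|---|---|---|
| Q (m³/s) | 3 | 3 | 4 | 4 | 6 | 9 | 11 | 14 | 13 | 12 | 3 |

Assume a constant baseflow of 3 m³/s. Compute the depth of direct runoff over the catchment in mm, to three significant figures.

Direct runoff: 0.0, 0.0, 1.0, 1.0, 3.0, 6.0, 8.0, 11.0, 10.0, 9.0, 0.0 m³/s; ΣQ_DR = 49.00 m³/s.
V = ΣQ_DR · Δt = 49.00 × 1800 s = 88200 m³.
Over A = 1.26 km², depth = V / A = 70.0 mm.

d ≈ 70.0 mm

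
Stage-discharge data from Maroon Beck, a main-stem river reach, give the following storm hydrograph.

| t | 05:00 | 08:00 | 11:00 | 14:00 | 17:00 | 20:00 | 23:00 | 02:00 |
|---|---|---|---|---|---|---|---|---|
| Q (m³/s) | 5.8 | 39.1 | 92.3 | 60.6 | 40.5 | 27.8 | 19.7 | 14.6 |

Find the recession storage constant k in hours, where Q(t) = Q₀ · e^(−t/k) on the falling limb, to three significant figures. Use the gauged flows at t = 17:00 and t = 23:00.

On the falling limb, Q drops from 40.5 to 19.7 m³/s between t = 17:00 and t = 23:00 (Δt = 6 h).
k = −Δt / ln(Q₂/Q₁) = −6 / ln(19.7/40.5) = 8.33 h.

k ≈ 8.33 h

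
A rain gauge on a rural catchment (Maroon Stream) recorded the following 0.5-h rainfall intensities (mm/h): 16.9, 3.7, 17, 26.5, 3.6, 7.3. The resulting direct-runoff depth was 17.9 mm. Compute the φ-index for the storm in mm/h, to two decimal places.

φ ≈ 8.20 mm/h

Only the 3 blocks with intensity above φ contribute runoff: 16.9, 17, 26.5 mm/h.
Σ(I−φ)·Δt = d  ⇒  (16.9+17+26.5 − 3φ)·0.5 = 17.9
φ = (60.40 − 17.9/0.5) / 3 = 8.20 mm/h.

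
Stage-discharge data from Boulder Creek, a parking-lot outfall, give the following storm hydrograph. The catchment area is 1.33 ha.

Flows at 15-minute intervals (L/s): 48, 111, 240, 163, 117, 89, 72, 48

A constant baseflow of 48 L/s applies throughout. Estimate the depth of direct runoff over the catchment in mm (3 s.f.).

Direct runoff: 0.0, 63.0, 192.0, 115.0, 69.0, 41.0, 24.0, 0.0 L/s; ΣQ_DR = 504.0 L/s.
V = ΣQ_DR · Δt = 504.0 × 900 s = 4.536 × 10^5 L.
Over A = 1.33 ha, depth = V / A = 34.1 mm.

d ≈ 34.1 mm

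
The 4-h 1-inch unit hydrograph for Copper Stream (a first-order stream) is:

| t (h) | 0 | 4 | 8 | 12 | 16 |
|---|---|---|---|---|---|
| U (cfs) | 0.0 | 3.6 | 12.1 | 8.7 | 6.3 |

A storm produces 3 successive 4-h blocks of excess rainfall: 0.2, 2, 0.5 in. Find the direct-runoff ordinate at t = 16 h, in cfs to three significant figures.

Q ≈ 24.7 cfs

By discrete convolution, Q_j = Σ (P_i / 1 in) · U_{j−i}.
At t = 16 h (j=4): Q = (0.2/1)·6.3 + (2/1)·8.7 + (0.5/1)·12.1 = 24.7 cfs.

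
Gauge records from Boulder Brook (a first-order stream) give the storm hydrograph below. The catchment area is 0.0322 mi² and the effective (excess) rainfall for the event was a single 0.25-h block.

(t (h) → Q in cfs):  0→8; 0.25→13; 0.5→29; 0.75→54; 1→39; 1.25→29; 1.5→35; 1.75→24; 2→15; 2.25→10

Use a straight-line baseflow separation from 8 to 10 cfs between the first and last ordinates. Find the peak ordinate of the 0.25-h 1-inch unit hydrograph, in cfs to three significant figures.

U_p ≈ 22.7 cfs

Direct runoff: 0.00, 4.78, 20.56, 45.33, 30.11, 19.89, 25.67, 14.44, 5.22, 0.00 cfs; ΣQ_DR = 166.0 cfs, peak = 45.33 cfs.
Runoff depth d = ΣQ_DR·Δt / A = 166.0 × 900 / (0.0322 mi²) = 1.997 in.
The 1-inch UH is the DRH scaled by (1 in)/d, so U_p = 45.33 × 1/1.997 = 22.7 cfs.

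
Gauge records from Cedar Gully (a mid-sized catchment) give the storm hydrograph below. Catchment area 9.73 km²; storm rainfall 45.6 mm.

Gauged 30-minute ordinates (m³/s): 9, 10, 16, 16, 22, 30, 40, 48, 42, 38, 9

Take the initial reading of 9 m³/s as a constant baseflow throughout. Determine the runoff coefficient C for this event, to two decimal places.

ΣQ_DR = 181.0 m³/s; V = ΣQ_DR·Δt = 3.258 × 10^5 m³.
Runoff depth d = V / A = 33.48 mm.
C = d / P = 33.48 / 45.6 = 0.73.

C ≈ 0.73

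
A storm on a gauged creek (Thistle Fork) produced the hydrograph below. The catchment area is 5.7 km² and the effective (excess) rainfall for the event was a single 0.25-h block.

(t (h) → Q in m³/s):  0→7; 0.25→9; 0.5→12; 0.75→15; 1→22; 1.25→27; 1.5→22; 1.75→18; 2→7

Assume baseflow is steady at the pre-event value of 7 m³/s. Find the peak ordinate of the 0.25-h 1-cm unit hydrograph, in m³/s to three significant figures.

U_p ≈ 16.7 m³/s

Direct runoff: 0.0, 2.0, 5.0, 8.0, 15.0, 20.0, 15.0, 11.0, 0.0 m³/s; ΣQ_DR = 76.00 m³/s, peak = 20.0 m³/s.
Runoff depth d = ΣQ_DR·Δt / A = 76.00 × 900 / (5.7 km²) = 12.00 mm.
The 1-cm UH is the DRH scaled by (10 mm)/d, so U_p = 20.0 × 10/12.00 = 16.7 m³/s.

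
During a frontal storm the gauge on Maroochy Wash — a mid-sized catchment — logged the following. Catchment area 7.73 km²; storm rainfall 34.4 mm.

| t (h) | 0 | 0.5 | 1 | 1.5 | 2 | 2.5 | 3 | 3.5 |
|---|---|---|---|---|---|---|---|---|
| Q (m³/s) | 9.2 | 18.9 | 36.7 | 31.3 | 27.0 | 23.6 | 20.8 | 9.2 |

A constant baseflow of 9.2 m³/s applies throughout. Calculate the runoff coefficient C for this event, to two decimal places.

ΣQ_DR = 103.1 m³/s; V = ΣQ_DR·Δt = 1.856 × 10^5 m³.
Runoff depth d = V / A = 24.01 mm.
C = d / P = 24.01 / 34.4 = 0.70.

C ≈ 0.70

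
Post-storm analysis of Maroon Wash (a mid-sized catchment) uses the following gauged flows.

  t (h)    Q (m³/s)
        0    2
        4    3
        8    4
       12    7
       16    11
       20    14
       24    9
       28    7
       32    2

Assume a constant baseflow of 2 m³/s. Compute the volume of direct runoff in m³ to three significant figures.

V ≈ 5.90 × 10^5 m³

Direct-runoff ordinates (Q − Q_b): 0.0, 1.0, 2.0, 5.0, 9.0, 12.0, 7.0, 5.0, 0.0 m³/s.
ΣQ_DR = 41.00 m³/s.
With Δt = 4 h = 14400 s, V = ΣQ_DR · Δt = 41.00 × 14400 = 5.90 × 10^5 m³.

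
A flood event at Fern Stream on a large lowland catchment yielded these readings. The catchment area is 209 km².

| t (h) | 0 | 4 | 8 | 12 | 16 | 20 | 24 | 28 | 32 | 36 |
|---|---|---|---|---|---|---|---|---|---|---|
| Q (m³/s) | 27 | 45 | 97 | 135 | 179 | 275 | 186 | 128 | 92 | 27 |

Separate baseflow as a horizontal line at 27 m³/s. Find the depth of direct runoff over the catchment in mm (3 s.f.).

Direct runoff: 0.0, 18.0, 70.0, 108.0, 152.0, 248.0, 159.0, 101.0, 65.0, 0.0 m³/s; ΣQ_DR = 921.0 m³/s.
V = ΣQ_DR · Δt = 921.0 × 14400 s = 1.326 × 10^7 m³.
Over A = 209 km², depth = V / A = 63.5 mm.

d ≈ 63.5 mm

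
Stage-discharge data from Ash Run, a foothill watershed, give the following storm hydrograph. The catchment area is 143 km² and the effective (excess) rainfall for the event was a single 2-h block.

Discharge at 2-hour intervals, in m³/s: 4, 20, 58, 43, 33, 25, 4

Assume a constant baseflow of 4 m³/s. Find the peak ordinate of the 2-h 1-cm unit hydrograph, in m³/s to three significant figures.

U_p ≈ 67.5 m³/s

Direct runoff: 0.0, 16.0, 54.0, 39.0, 29.0, 21.0, 0.0 m³/s; ΣQ_DR = 159.0 m³/s, peak = 54.0 m³/s.
Runoff depth d = ΣQ_DR·Δt / A = 159.0 × 7200 / (143 km²) = 8.006 mm.
The 1-cm UH is the DRH scaled by (10 mm)/d, so U_p = 54.0 × 10/8.006 = 67.5 m³/s.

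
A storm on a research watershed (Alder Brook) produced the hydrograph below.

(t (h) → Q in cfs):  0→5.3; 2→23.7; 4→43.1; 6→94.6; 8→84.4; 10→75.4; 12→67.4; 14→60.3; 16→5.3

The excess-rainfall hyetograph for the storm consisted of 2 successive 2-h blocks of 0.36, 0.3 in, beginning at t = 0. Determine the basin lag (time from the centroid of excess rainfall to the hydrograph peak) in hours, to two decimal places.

Centroid of excess rainfall: t_c = Σ P_i·t̄_i / ΣP_i = 1.9091 h (block centres at 1, 3 h).
Hydrograph peak occurs at t = 6 h, so basin lag t_L = 6 − 1.9091 = 4.09 h.

t_L ≈ 4.09 h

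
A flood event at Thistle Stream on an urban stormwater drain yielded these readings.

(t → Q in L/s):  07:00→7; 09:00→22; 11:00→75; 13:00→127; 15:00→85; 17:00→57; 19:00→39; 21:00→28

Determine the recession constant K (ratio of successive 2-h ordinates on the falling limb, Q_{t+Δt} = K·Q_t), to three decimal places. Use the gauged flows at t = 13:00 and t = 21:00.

Using the recession-limb readings at t = 13:00 and t = 21:00: Q falls from 127 to 28 L/s over 4 intervals.
K = (Q₂/Q₁)^(1/4) = (28/127)^(1/4) = 0.685.

K ≈ 0.685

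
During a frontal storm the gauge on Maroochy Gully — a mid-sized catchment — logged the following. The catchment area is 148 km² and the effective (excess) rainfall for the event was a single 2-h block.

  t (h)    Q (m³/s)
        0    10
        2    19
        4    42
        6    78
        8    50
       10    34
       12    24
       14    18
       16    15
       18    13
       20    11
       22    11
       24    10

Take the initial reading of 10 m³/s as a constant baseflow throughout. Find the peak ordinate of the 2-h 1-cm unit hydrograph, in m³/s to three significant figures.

Direct runoff: 0.0, 9.0, 32.0, 68.0, 40.0, 24.0, 14.0, 8.0, 5.0, 3.0, 1.0, 1.0, 0.0 m³/s; ΣQ_DR = 205.0 m³/s, peak = 68.0 m³/s.
Runoff depth d = ΣQ_DR·Δt / A = 205.0 × 7200 / (148 km²) = 9.973 mm.
The 1-cm UH is the DRH scaled by (10 mm)/d, so U_p = 68.0 × 10/9.973 = 68.2 m³/s.

U_p ≈ 68.2 m³/s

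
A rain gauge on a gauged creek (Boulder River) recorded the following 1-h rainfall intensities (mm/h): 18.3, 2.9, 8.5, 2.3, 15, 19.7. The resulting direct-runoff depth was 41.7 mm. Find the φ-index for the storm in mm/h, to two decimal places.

φ ≈ 4.95 mm/h

Only the 4 blocks with intensity above φ contribute runoff: 18.3, 8.5, 15, 19.7 mm/h.
Σ(I−φ)·Δt = d  ⇒  (18.3+8.5+15+19.7 − 4φ)·1 = 41.7
φ = (61.50 − 41.7/1) / 4 = 4.95 mm/h.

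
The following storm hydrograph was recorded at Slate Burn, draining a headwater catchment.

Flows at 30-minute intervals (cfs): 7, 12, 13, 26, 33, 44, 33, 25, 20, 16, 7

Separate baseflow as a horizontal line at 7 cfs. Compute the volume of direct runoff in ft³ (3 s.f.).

Direct-runoff ordinates (Q − Q_b): 0.0, 5.0, 6.0, 19.0, 26.0, 37.0, 26.0, 18.0, 13.0, 9.0, 0.0 cfs.
ΣQ_DR = 159.0 cfs.
With Δt = 0.5 h = 1800 s, V = ΣQ_DR · Δt = 159.0 × 1800 = 2.86 × 10^5 ft³.

V ≈ 2.86 × 10^5 ft³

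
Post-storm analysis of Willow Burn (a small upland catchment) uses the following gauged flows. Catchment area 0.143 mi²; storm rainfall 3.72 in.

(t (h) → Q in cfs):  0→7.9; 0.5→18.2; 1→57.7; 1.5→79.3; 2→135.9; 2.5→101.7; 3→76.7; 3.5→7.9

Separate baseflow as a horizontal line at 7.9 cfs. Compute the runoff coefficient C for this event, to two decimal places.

ΣQ_DR = 422.1 cfs; V = ΣQ_DR·Δt = 7.598 × 10^5 ft³.
Runoff depth d = V / A = 2.287 in.
C = d / P = 2.287 / 3.72 = 0.61.

C ≈ 0.61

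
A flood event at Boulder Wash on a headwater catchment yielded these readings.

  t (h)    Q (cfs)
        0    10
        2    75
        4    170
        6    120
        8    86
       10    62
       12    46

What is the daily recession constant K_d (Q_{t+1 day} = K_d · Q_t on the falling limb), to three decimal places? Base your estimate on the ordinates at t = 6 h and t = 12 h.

K_d ≈ 0.022

Between t = 6 h and t = 12 h the flow falls from 120 to 46 cfs over 3×2 h = 6 h.
Per-interval ratio K = (46/120)^(1/3) = 0.7264; K_d = K^(24/2) = 0.022.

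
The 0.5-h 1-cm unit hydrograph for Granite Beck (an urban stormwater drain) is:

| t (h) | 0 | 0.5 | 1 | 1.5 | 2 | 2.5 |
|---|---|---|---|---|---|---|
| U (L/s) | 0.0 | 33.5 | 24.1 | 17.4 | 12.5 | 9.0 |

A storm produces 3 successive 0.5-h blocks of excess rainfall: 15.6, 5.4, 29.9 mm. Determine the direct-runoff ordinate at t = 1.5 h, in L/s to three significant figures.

Q ≈ 140 L/s

By discrete convolution, Q_j = Σ (P_i / 10 mm) · U_{j−i}.
At t = 1.5 h (j=3): Q = (15.6/10)·17.4 + (5.4/10)·24.1 + (29.9/10)·33.5 = 140 L/s.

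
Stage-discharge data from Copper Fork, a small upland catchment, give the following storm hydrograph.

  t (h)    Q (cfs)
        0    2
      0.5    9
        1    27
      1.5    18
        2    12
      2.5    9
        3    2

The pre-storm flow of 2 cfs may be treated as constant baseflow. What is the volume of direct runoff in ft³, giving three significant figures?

Direct-runoff ordinates (Q − Q_b): 0.0, 7.0, 25.0, 16.0, 10.0, 7.0, 0.0 cfs.
ΣQ_DR = 65.00 cfs.
With Δt = 0.5 h = 1800 s, V = ΣQ_DR · Δt = 65.00 × 1800 = 1.17 × 10^5 ft³.

V ≈ 1.17 × 10^5 ft³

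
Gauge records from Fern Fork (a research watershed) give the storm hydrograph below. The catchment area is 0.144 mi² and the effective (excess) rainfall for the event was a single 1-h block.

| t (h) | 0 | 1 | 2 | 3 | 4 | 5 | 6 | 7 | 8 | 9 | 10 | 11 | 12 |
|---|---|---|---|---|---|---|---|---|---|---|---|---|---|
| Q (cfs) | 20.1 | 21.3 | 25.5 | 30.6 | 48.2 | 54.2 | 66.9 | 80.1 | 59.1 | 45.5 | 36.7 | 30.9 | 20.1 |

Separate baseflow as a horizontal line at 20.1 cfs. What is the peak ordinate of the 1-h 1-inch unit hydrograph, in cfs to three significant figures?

U_p ≈ 20.1 cfs

Direct runoff: 0.0, 1.2, 5.4, 10.5, 28.1, 34.1, 46.8, 60.0, 39.0, 25.4, 16.6, 10.8, 0.0 cfs; ΣQ_DR = 277.9 cfs, peak = 60.0 cfs.
Runoff depth d = ΣQ_DR·Δt / A = 277.9 × 3600 / (0.144 mi²) = 2.990 in.
The 1-inch UH is the DRH scaled by (1 in)/d, so U_p = 60.0 × 1/2.990 = 20.1 cfs.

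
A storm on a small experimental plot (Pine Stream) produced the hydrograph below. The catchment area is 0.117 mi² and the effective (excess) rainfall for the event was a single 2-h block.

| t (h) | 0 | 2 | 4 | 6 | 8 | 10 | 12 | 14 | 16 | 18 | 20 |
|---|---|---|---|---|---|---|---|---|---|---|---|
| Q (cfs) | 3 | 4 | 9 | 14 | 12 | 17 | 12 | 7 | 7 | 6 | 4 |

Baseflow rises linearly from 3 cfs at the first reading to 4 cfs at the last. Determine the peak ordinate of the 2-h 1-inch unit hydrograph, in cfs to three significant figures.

Direct runoff: 0.00, 0.90, 5.80, 10.70, 8.60, 13.50, 8.40, 3.30, 3.20, 2.10, 0.00 cfs; ΣQ_DR = 56.50 cfs, peak = 13.50 cfs.
Runoff depth d = ΣQ_DR·Δt / A = 56.50 × 7200 / (0.117 mi²) = 1.497 in.
The 1-inch UH is the DRH scaled by (1 in)/d, so U_p = 13.50 × 1/1.497 = 9.02 cfs.

U_p ≈ 9.02 cfs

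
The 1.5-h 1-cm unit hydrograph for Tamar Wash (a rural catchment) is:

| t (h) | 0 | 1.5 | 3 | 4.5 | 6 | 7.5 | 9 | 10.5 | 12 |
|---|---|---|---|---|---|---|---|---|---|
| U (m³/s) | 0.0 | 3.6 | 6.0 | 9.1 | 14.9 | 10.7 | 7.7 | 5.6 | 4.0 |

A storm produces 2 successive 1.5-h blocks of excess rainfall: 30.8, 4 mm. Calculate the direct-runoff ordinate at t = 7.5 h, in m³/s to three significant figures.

Q ≈ 38.9 m³/s

By discrete convolution, Q_j = Σ (P_i / 10 mm) · U_{j−i}.
At t = 7.5 h (j=5): Q = (30.8/10)·10.7 + (4/10)·14.9 = 38.9 m³/s.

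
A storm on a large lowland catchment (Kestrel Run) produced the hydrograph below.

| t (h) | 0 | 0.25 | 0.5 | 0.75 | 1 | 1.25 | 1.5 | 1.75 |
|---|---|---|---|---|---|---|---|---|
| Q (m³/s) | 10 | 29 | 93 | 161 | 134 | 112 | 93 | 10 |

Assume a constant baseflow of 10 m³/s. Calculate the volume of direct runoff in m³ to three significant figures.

V ≈ 5.06 × 10^5 m³

Direct-runoff ordinates (Q − Q_b): 0.0, 19.0, 83.0, 151.0, 124.0, 102.0, 83.0, 0.0 m³/s.
ΣQ_DR = 562.0 m³/s.
With Δt = 0.25 h = 900 s, V = ΣQ_DR · Δt = 562.0 × 900 = 5.06 × 10^5 m³.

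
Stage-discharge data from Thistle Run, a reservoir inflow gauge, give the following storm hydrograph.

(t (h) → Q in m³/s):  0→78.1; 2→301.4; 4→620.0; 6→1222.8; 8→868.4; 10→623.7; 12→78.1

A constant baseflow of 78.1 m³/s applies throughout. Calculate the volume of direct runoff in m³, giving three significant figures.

V ≈ 2.34 × 10^7 m³

Direct-runoff ordinates (Q − Q_b): 0.0, 223.3, 541.9, 1144.7, 790.3, 545.6, 0.0 m³/s.
ΣQ_DR = 3246 m³/s.
With Δt = 2 h = 7200 s, V = ΣQ_DR · Δt = 3246 × 7200 = 2.34 × 10^7 m³.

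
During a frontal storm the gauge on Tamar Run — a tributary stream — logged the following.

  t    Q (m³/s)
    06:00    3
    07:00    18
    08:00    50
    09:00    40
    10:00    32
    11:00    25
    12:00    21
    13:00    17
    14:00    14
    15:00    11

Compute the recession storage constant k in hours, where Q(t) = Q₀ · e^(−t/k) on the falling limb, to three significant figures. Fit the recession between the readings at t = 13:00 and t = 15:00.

k ≈ 4.59 h

On the falling limb, Q drops from 17 to 11 m³/s between t = 13:00 and t = 15:00 (Δt = 2 h).
k = −Δt / ln(Q₂/Q₁) = −2 / ln(11/17) = 4.59 h.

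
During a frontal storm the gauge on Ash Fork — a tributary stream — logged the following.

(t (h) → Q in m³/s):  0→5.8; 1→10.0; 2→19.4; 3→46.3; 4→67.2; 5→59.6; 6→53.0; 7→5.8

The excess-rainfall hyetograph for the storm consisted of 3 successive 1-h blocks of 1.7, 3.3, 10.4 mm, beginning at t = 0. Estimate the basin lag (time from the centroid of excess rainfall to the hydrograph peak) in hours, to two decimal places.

Centroid of excess rainfall: t_c = Σ P_i·t̄_i / ΣP_i = 2.0649 h (block centres at 0.5, 1.5, 2.5 h).
Hydrograph peak occurs at t = 4 h, so basin lag t_L = 4 − 2.0649 = 1.94 h.

t_L ≈ 1.94 h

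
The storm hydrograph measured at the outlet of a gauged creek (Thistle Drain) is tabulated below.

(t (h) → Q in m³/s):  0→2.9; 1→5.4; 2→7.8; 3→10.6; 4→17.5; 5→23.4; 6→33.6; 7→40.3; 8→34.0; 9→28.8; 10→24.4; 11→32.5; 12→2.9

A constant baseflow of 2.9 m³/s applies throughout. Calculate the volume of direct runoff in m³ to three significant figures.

Direct-runoff ordinates (Q − Q_b): 0.0, 2.5, 4.9, 7.7, 14.6, 20.5, 30.7, 37.4, 31.1, 25.9, 21.5, 29.6, 0.0 m³/s.
ΣQ_DR = 226.4 m³/s.
With Δt = 1 h = 3600 s, V = ΣQ_DR · Δt = 226.4 × 3600 = 8.15 × 10^5 m³.

V ≈ 8.15 × 10^5 m³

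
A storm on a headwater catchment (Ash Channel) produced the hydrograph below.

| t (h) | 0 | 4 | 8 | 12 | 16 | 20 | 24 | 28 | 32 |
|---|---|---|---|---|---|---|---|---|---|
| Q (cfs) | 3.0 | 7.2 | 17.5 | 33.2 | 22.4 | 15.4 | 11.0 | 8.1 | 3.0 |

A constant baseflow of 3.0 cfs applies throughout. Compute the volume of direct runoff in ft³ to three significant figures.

Direct-runoff ordinates (Q − Q_b): 0.0, 4.2, 14.5, 30.2, 19.4, 12.4, 8.0, 5.1, 0.0 cfs.
ΣQ_DR = 93.80 cfs.
With Δt = 4 h = 14400 s, V = ΣQ_DR · Δt = 93.80 × 14400 = 1.35 × 10^6 ft³.

V ≈ 1.35 × 10^6 ft³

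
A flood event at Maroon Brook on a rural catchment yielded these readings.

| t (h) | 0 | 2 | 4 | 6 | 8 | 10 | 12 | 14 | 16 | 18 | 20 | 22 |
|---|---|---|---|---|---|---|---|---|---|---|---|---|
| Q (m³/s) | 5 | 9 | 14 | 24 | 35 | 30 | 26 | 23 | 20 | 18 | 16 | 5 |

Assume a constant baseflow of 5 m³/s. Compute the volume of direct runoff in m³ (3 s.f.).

V ≈ 1.19 × 10^6 m³

Direct-runoff ordinates (Q − Q_b): 0.0, 4.0, 9.0, 19.0, 30.0, 25.0, 21.0, 18.0, 15.0, 13.0, 11.0, 0.0 m³/s.
ΣQ_DR = 165.0 m³/s.
With Δt = 2 h = 7200 s, V = ΣQ_DR · Δt = 165.0 × 7200 = 1.19 × 10^6 m³.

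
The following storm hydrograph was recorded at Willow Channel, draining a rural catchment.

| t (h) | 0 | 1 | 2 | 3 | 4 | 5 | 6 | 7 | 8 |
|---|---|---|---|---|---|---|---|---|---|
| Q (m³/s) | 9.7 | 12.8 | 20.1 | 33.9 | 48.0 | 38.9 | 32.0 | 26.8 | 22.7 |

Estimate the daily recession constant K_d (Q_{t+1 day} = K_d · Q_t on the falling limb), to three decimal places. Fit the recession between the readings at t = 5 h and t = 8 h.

Between t = 5 h and t = 8 h the flow falls from 38.9 to 22.7 m³/s over 3×1 h = 3 h.
Per-interval ratio K = (22.7/38.9)^(1/3) = 0.8357; K_d = K^(24/1) = 0.013.

K_d ≈ 0.013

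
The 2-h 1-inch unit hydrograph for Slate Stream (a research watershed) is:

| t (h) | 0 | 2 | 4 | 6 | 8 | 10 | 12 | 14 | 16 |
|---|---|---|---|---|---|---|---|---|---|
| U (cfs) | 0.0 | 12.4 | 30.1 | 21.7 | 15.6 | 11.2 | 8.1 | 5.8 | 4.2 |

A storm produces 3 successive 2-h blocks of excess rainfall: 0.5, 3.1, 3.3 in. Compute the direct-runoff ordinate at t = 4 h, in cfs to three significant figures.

By discrete convolution, Q_j = Σ (P_i / 1 in) · U_{j−i}.
At t = 4 h (j=2): Q = (0.5/1)·30.1 + (3.1/1)·12.4 + (3.3/1)·0.0 = 53.5 cfs.

Q ≈ 53.5 cfs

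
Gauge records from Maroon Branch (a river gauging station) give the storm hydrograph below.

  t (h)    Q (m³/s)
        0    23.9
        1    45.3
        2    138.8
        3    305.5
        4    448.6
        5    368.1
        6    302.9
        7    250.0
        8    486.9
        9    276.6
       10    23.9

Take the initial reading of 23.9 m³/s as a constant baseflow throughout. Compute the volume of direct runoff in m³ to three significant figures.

Direct-runoff ordinates (Q − Q_b): 0.0, 21.4, 114.9, 281.6, 424.7, 344.2, 279.0, 226.1, 463.0, 252.7, 0.0 m³/s.
ΣQ_DR = 2408 m³/s.
With Δt = 1 h = 3600 s, V = ΣQ_DR · Δt = 2408 × 3600 = 8.67 × 10^6 m³.

V ≈ 8.67 × 10^6 m³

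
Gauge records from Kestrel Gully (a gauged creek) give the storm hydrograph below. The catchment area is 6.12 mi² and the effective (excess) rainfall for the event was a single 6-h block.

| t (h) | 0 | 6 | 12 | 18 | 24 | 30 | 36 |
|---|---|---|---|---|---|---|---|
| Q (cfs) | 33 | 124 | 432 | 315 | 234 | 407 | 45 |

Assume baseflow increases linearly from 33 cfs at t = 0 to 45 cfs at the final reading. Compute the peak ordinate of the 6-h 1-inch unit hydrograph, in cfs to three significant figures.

U_p ≈ 197 cfs

Direct runoff: 0.00, 89.00, 395.00, 276.00, 193.00, 364.00, 0.00 cfs; ΣQ_DR = 1317 cfs, peak = 395.00 cfs.
Runoff depth d = ΣQ_DR·Δt / A = 1317 × 21600 / (6.12 mi²) = 2.001 in.
The 1-inch UH is the DRH scaled by (1 in)/d, so U_p = 395.00 × 1/2.001 = 197 cfs.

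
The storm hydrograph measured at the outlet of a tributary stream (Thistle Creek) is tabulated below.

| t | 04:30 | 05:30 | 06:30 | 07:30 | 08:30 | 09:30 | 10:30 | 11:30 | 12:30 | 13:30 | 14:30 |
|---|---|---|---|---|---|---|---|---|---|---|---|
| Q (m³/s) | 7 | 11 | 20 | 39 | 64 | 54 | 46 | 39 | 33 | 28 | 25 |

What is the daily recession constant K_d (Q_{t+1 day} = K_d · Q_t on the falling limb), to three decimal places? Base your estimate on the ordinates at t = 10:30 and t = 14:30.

K_d ≈ 0.026

Between t = 10:30 and t = 14:30 the flow falls from 46 to 25 m³/s over 4×1 h = 4 h.
Per-interval ratio K = (25/46)^(1/4) = 0.8586; K_d = K^(24/1) = 0.026.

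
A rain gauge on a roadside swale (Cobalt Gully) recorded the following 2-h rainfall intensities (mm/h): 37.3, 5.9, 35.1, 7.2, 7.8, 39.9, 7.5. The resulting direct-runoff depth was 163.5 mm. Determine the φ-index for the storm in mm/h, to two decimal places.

Only the 3 blocks with intensity above φ contribute runoff: 37.3, 35.1, 39.9 mm/h.
Σ(I−φ)·Δt = d  ⇒  (37.3+35.1+39.9 − 3φ)·2 = 163.5
φ = (112.3 − 163.5/2) / 3 = 10.18 mm/h.

φ ≈ 10.18 mm/h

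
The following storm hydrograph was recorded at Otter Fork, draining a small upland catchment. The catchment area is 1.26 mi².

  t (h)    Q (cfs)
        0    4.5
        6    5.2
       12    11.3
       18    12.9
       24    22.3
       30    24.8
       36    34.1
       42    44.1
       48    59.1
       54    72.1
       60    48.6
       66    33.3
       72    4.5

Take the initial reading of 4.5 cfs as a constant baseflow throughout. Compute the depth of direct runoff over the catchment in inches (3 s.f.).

d ≈ 2.35 in

Direct runoff: 0.0, 0.7, 6.8, 8.4, 17.8, 20.3, 29.6, 39.6, 54.6, 67.6, 44.1, 28.8, 0.0 cfs; ΣQ_DR = 318.3 cfs.
V = ΣQ_DR · Δt = 318.3 × 21600 s = 6.875 × 10^6 ft³.
Over A = 1.26 mi², depth = V / A = 2.35 in.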